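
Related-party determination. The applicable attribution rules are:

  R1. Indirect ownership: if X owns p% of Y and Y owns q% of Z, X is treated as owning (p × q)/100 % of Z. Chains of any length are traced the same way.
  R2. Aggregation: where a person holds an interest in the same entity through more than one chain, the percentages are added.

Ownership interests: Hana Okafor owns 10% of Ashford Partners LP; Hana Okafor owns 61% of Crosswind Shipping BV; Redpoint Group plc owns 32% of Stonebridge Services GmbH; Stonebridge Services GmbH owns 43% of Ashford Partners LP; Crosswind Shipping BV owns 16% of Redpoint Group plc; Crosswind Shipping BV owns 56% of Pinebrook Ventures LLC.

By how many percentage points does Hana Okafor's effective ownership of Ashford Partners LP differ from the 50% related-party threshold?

38.657024

Chain via Crosswind Shipping BV → Redpoint Group plc → Stonebridge Services GmbH (R1): 61% × 16% × 32% × 43% = 1.342976% of Ashford Partners LP.
Direct interest in Ashford Partners LP: 10%.
Aggregating (R2): 1.342976% + 10% = 11.342976%.
11.342976% falls short of the 50% threshold by 38.657024 percentage points.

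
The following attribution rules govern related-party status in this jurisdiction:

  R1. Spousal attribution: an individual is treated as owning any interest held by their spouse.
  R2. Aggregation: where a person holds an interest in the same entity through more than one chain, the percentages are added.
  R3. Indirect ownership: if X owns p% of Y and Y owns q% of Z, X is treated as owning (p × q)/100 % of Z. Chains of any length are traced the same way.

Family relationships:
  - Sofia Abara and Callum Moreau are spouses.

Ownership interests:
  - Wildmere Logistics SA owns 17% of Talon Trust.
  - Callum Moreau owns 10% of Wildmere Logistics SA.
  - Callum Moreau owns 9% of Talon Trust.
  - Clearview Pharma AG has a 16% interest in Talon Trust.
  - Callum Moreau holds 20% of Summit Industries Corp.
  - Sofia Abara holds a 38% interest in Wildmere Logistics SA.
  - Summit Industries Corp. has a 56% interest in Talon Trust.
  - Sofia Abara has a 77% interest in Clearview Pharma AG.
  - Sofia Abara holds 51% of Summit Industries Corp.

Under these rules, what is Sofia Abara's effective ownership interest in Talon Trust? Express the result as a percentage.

By spousal attribution (R1), Sofia Abara is treated as also owning Callum Moreau's interest in Summit Industries Corp, giving 51% + 20% = 71%.
By spousal attribution (R1), Sofia Abara is treated as also owning Callum Moreau's interest in Wildmere Logistics SA, giving 38% + 10% = 48%.
By spousal attribution (R1), Sofia Abara is treated as owning Callum Moreau's 9% interest in Talon Trust.
Chain via Summit Industries Corp. (R3): 71% × 56% = 39.76% of Talon Trust.
Chain via Wildmere Logistics SA (R3): 48% × 17% = 8.16% of Talon Trust.
Chain via Clearview Pharma AG (R3): 77% × 16% = 12.32% of Talon Trust.
Direct interest in Talon Trust: 9%.
Aggregating (R2): 39.76% + 8.16% + 12.32% + 9% = 69.24%.

69.24%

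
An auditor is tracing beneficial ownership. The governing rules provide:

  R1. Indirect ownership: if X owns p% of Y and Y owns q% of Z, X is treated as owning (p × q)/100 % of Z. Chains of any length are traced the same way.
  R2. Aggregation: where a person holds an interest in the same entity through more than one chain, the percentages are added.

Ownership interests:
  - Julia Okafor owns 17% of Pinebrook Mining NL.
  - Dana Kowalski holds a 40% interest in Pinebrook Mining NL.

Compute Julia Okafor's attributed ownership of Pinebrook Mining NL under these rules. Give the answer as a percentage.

Direct interest in Pinebrook Mining NL: 17%.

17%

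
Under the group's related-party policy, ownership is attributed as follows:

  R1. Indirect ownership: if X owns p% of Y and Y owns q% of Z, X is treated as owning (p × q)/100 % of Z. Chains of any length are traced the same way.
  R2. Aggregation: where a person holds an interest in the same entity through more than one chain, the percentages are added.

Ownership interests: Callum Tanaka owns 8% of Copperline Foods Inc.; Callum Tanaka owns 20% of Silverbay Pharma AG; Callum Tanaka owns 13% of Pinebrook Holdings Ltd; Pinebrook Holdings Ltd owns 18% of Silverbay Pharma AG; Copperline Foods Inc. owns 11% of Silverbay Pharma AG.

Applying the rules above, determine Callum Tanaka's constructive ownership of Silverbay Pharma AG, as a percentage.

Chain via Copperline Foods Inc. (R1): 8% × 11% = 0.88% of Silverbay Pharma AG.
Chain via Pinebrook Holdings Ltd (R1): 13% × 18% = 2.34% of Silverbay Pharma AG.
Direct interest in Silverbay Pharma AG: 20%.
Aggregating (R2): 0.88% + 2.34% + 20% = 23.22%.

23.22%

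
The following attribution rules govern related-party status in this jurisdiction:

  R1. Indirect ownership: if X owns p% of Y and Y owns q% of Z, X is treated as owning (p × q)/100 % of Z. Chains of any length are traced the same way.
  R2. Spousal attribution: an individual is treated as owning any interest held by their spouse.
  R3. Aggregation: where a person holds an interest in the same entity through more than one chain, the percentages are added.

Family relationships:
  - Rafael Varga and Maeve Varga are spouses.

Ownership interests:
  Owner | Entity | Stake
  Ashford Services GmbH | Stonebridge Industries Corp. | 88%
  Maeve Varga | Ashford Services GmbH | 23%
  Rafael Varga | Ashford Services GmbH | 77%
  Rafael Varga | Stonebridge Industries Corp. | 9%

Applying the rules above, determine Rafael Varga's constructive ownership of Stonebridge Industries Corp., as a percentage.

97%

By spousal attribution (R2), Rafael Varga is treated as also owning Maeve Varga's interest in Ashford Services GmbH, giving 77% + 23% = 100%.
Chain via Ashford Services GmbH (R1): 100% × 88% = 88% of Stonebridge Industries Corp.
Direct interest in Stonebridge Industries Corp: 9%.
Aggregating (R3): 88% + 9% = 97%.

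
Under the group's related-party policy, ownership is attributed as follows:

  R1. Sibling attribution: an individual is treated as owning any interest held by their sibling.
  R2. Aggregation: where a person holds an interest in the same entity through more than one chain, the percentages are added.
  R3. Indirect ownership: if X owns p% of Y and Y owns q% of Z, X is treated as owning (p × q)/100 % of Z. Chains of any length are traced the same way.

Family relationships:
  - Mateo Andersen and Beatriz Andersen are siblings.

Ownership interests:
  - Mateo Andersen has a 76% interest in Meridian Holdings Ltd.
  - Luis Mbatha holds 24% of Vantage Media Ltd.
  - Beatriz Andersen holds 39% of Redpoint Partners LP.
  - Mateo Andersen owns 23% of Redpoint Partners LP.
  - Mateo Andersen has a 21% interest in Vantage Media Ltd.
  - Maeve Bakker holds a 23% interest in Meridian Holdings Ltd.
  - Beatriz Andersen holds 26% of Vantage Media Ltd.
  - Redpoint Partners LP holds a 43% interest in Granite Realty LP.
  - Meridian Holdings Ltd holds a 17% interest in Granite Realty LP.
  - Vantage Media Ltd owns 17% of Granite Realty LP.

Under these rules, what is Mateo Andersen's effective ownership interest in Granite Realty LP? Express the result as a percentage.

47.57%

By sibling attribution (R1), Mateo Andersen is treated as also owning Beatriz Andersen's interest in Vantage Media Ltd, giving 21% + 26% = 47%.
By sibling attribution (R1), Mateo Andersen is treated as also owning Beatriz Andersen's interest in Redpoint Partners LP, giving 23% + 39% = 62%.
Chain via Vantage Media Ltd (R3): 47% × 17% = 7.99% of Granite Realty LP.
Chain via Meridian Holdings Ltd (R3): 76% × 17% = 12.92% of Granite Realty LP.
Chain via Redpoint Partners LP (R3): 62% × 43% = 26.66% of Granite Realty LP.
Aggregating (R2): 7.99% + 12.92% + 26.66% = 47.57%.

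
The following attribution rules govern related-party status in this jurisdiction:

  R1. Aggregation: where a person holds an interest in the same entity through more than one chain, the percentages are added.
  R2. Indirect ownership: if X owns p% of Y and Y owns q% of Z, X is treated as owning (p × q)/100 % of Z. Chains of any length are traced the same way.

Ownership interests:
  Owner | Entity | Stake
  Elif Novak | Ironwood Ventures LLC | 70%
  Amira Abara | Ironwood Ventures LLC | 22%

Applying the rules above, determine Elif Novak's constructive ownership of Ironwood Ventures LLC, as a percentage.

Direct interest in Ironwood Ventures LLC: 70%.

70%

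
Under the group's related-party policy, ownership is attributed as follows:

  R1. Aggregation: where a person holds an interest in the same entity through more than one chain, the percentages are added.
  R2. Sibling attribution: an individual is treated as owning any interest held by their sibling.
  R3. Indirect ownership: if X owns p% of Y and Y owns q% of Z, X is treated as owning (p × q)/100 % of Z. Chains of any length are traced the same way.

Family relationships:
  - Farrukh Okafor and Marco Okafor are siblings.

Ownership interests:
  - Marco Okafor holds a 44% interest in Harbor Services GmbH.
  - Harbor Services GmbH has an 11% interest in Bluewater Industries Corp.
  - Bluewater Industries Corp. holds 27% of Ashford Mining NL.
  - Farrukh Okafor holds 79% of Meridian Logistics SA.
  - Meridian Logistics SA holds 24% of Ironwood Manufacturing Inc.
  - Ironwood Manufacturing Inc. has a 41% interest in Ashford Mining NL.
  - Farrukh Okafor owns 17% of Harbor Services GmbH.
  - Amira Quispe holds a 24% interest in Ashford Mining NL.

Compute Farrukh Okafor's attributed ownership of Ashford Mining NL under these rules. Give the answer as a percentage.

By sibling attribution (R2), Farrukh Okafor is treated as also owning Marco Okafor's interest in Harbor Services GmbH, giving 17% + 44% = 61%.
Chain via Harbor Services GmbH → Bluewater Industries Corp. (R3): 61% × 11% × 27% = 1.8117% of Ashford Mining NL.
Chain via Meridian Logistics SA → Ironwood Manufacturing Inc. (R3): 79% × 24% × 41% = 7.7736% of Ashford Mining NL.
Aggregating (R1): 1.8117% + 7.7736% = 9.5853%.

9.5853%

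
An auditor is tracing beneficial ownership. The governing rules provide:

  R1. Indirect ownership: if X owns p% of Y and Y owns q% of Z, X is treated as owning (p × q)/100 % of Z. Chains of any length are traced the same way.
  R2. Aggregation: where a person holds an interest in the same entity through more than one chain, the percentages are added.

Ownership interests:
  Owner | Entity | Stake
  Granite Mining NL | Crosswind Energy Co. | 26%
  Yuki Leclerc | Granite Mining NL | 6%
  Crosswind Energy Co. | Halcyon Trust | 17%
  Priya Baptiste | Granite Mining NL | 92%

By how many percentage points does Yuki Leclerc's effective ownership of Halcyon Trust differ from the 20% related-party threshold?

19.7348

Chain via Granite Mining NL → Crosswind Energy Co. (R1): 6% × 26% × 17% = 0.2652% of Halcyon Trust.
0.2652% falls short of the 20% threshold by 19.7348 percentage points.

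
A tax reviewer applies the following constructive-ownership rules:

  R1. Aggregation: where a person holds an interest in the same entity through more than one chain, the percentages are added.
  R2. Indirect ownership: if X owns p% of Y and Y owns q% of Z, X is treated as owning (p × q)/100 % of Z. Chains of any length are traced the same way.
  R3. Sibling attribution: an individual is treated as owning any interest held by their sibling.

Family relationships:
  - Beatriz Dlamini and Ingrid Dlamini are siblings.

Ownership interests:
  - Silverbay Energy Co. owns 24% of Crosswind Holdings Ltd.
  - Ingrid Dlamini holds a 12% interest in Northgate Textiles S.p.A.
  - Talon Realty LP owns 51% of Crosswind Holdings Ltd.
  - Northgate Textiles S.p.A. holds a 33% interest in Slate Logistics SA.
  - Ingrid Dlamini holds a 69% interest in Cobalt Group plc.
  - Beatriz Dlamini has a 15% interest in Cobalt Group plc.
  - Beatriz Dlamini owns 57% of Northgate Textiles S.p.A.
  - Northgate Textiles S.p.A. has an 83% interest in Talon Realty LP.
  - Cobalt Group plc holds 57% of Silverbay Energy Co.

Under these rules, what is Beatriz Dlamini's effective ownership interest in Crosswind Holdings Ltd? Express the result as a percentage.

40.6989%

By sibling attribution (R3), Beatriz Dlamini is treated as also owning Ingrid Dlamini's interest in Northgate Textiles S.p.A, giving 57% + 12% = 69%.
By sibling attribution (R3), Beatriz Dlamini is treated as also owning Ingrid Dlamini's interest in Cobalt Group plc, giving 15% + 69% = 84%.
Chain via Northgate Textiles S.p.A. → Talon Realty LP (R2): 69% × 83% × 51% = 29.2077% of Crosswind Holdings Ltd.
Chain via Cobalt Group plc → Silverbay Energy Co. (R2): 84% × 57% × 24% = 11.4912% of Crosswind Holdings Ltd.
Aggregating (R1): 29.2077% + 11.4912% = 40.6989%.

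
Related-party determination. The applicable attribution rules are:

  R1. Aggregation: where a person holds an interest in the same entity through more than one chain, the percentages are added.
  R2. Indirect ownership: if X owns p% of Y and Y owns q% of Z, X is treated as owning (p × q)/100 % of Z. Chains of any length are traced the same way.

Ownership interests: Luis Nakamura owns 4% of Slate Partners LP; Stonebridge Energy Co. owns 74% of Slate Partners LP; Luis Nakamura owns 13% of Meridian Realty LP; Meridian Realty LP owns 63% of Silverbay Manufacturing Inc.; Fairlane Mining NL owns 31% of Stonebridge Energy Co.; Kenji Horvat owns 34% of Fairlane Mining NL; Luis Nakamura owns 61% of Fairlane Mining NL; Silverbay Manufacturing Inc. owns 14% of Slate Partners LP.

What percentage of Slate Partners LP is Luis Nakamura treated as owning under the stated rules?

19.14%

Chain via Meridian Realty LP → Silverbay Manufacturing Inc. (R2): 13% × 63% × 14% = 1.1466% of Slate Partners LP.
Chain via Fairlane Mining NL → Stonebridge Energy Co. (R2): 61% × 31% × 74% = 13.9934% of Slate Partners LP.
Direct interest in Slate Partners LP: 4%.
Aggregating (R1): 1.1466% + 13.9934% + 4% = 19.14%.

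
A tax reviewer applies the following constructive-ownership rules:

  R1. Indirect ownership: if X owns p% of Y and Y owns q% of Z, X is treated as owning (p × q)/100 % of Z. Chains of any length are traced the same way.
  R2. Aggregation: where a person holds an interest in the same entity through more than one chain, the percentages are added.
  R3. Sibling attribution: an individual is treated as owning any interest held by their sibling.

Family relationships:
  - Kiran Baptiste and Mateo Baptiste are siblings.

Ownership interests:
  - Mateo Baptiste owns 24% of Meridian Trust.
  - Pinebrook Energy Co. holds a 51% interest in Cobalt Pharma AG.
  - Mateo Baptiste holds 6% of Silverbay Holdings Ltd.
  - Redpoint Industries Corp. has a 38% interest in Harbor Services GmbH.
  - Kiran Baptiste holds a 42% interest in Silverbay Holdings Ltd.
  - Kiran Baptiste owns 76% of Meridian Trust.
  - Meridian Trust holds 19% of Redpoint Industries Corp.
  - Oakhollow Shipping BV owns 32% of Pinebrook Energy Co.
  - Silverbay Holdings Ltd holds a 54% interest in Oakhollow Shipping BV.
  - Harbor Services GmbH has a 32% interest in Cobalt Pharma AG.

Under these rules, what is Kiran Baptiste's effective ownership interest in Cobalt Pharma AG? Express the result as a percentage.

6.540544%

By sibling attribution (R3), Kiran Baptiste is treated as also owning Mateo Baptiste's interest in Silverbay Holdings Ltd, giving 42% + 6% = 48%.
By sibling attribution (R3), Kiran Baptiste is treated as also owning Mateo Baptiste's interest in Meridian Trust, giving 76% + 24% = 100%.
Chain via Silverbay Holdings Ltd → Oakhollow Shipping BV → Pinebrook Energy Co. (R1): 48% × 54% × 32% × 51% = 4.230144% of Cobalt Pharma AG.
Chain via Meridian Trust → Redpoint Industries Corp. → Harbor Services GmbH (R1): 100% × 19% × 38% × 32% = 2.3104% of Cobalt Pharma AG.
Aggregating (R2): 4.230144% + 2.3104% = 6.540544%.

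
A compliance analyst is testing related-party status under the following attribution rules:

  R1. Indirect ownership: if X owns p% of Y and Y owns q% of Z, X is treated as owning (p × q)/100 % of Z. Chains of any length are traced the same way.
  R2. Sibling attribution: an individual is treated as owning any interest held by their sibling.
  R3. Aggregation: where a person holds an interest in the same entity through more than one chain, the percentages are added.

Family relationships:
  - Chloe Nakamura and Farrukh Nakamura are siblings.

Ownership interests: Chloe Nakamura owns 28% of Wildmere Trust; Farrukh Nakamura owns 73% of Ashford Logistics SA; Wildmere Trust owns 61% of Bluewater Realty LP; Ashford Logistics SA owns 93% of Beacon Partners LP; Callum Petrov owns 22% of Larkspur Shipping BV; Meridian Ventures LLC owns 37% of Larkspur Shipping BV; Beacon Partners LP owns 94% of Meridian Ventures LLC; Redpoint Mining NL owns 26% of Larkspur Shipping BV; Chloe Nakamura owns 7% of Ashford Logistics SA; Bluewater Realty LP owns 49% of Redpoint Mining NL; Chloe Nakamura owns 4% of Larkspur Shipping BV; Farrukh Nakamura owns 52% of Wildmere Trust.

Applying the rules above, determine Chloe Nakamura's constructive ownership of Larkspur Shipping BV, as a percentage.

By sibling attribution (R2), Chloe Nakamura is treated as also owning Farrukh Nakamura's interest in Ashford Logistics SA, giving 7% + 73% = 80%.
By sibling attribution (R2), Chloe Nakamura is treated as also owning Farrukh Nakamura's interest in Wildmere Trust, giving 28% + 52% = 80%.
Chain via Ashford Logistics SA → Beacon Partners LP → Meridian Ventures LLC (R1): 80% × 93% × 94% × 37% = 25.87632% of Larkspur Shipping BV.
Chain via Wildmere Trust → Bluewater Realty LP → Redpoint Mining NL (R1): 80% × 61% × 49% × 26% = 6.21712% of Larkspur Shipping BV.
Direct interest in Larkspur Shipping BV: 4%.
Aggregating (R3): 25.87632% + 6.21712% + 4% = 36.09344%.

36.09344%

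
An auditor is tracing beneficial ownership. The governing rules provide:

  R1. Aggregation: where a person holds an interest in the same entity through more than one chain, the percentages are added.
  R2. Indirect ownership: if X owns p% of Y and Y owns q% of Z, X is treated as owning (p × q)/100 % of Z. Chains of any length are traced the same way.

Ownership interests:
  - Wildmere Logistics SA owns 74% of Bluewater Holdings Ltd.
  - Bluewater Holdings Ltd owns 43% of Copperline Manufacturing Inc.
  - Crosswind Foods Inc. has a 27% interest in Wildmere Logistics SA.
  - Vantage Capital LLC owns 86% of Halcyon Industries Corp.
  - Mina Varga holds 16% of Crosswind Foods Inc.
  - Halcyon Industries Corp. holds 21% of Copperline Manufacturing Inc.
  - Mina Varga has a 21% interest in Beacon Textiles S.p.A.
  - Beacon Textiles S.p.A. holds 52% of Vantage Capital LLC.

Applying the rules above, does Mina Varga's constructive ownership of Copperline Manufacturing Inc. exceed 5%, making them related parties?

Chain via Beacon Textiles S.p.A. → Vantage Capital LLC → Halcyon Industries Corp. (R2): 21% × 52% × 86% × 21% = 1.972152% of Copperline Manufacturing Inc.
Chain via Crosswind Foods Inc. → Wildmere Logistics SA → Bluewater Holdings Ltd (R2): 16% × 27% × 74% × 43% = 1.374624% of Copperline Manufacturing Inc.
Aggregating (R1): 1.972152% + 1.374624% = 3.346776%.
3.346776% does not exceed the 5% threshold, so Mina is not a related party to Copperline Manufacturing Inc.

No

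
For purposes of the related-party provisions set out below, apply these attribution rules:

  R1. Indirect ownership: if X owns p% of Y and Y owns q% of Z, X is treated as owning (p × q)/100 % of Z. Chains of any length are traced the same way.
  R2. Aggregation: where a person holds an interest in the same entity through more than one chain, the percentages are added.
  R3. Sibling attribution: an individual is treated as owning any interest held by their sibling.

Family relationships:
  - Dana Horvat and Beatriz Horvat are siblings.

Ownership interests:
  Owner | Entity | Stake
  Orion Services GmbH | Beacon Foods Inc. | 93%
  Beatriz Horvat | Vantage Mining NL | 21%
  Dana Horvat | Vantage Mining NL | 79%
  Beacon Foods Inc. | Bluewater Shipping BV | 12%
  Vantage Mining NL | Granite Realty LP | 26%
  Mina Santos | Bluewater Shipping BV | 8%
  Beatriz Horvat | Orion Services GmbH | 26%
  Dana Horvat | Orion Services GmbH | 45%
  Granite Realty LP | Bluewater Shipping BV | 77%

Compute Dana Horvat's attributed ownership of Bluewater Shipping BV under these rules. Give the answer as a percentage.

By sibling attribution (R3), Dana Horvat is treated as also owning Beatriz Horvat's interest in Orion Services GmbH, giving 45% + 26% = 71%.
By sibling attribution (R3), Dana Horvat is treated as also owning Beatriz Horvat's interest in Vantage Mining NL, giving 79% + 21% = 100%.
Chain via Orion Services GmbH → Beacon Foods Inc. (R1): 71% × 93% × 12% = 7.9236% of Bluewater Shipping BV.
Chain via Vantage Mining NL → Granite Realty LP (R1): 100% × 26% × 77% = 20.02% of Bluewater Shipping BV.
Aggregating (R2): 7.9236% + 20.02% = 27.9436%.

27.9436%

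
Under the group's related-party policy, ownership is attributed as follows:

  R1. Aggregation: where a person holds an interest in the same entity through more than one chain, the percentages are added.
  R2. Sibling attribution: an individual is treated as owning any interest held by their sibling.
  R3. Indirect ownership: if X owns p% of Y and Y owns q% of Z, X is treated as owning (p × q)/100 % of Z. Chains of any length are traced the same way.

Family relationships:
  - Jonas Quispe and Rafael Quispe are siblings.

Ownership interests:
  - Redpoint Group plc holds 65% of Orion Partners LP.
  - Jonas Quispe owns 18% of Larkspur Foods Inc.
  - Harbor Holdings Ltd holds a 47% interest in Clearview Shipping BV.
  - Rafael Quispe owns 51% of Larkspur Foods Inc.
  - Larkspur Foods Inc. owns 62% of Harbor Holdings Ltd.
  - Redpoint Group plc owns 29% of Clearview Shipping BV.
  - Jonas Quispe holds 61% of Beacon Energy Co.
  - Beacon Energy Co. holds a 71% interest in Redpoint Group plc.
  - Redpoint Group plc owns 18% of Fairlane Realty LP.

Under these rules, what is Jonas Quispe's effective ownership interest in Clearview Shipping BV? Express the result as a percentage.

32.6665%

By sibling attribution (R2), Jonas Quispe is treated as also owning Rafael Quispe's interest in Larkspur Foods Inc, giving 18% + 51% = 69%.
Chain via Larkspur Foods Inc. → Harbor Holdings Ltd (R3): 69% × 62% × 47% = 20.1066% of Clearview Shipping BV.
Chain via Beacon Energy Co. → Redpoint Group plc (R3): 61% × 71% × 29% = 12.5599% of Clearview Shipping BV.
Aggregating (R1): 20.1066% + 12.5599% = 32.6665%.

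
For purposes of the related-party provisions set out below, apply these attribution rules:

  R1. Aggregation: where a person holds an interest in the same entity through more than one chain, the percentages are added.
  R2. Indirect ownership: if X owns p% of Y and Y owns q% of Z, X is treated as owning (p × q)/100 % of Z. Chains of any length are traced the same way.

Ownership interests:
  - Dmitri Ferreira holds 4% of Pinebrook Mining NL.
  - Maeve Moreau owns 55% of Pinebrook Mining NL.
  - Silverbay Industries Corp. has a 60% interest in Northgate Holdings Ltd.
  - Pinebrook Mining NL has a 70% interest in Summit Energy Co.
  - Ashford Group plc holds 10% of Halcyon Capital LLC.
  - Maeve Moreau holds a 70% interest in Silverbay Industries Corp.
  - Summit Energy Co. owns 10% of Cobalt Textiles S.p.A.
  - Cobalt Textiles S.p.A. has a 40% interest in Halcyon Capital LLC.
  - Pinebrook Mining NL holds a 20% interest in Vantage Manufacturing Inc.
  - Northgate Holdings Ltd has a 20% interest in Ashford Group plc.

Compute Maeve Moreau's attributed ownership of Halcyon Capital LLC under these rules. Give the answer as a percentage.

2.38%

Chain via Pinebrook Mining NL → Summit Energy Co. → Cobalt Textiles S.p.A. (R2): 55% × 70% × 10% × 40% = 1.54% of Halcyon Capital LLC.
Chain via Silverbay Industries Corp. → Northgate Holdings Ltd → Ashford Group plc (R2): 70% × 60% × 20% × 10% = 0.84% of Halcyon Capital LLC.
Aggregating (R1): 1.54% + 0.84% = 2.38%.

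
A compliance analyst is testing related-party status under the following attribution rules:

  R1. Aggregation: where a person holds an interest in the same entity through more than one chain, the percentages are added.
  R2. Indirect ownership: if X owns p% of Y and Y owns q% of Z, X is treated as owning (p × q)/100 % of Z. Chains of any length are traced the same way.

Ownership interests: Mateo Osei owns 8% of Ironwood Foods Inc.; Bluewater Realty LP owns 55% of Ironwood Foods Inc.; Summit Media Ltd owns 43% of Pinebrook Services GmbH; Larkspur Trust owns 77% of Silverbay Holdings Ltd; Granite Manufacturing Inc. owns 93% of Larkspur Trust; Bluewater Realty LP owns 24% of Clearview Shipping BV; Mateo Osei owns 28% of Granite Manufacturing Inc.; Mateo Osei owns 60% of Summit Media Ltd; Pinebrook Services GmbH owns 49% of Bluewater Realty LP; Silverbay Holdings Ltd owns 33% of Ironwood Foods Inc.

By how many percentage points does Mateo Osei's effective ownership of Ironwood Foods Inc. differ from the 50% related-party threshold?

28.430136

Chain via Granite Manufacturing Inc. → Larkspur Trust → Silverbay Holdings Ltd (R2): 28% × 93% × 77% × 33% = 6.616764% of Ironwood Foods Inc.
Chain via Summit Media Ltd → Pinebrook Services GmbH → Bluewater Realty LP (R2): 60% × 43% × 49% × 55% = 6.9531% of Ironwood Foods Inc.
Direct interest in Ironwood Foods Inc: 8%.
Aggregating (R1): 6.616764% + 6.9531% + 8% = 21.569864%.
21.569864% falls short of the 50% threshold by 28.430136 percentage points.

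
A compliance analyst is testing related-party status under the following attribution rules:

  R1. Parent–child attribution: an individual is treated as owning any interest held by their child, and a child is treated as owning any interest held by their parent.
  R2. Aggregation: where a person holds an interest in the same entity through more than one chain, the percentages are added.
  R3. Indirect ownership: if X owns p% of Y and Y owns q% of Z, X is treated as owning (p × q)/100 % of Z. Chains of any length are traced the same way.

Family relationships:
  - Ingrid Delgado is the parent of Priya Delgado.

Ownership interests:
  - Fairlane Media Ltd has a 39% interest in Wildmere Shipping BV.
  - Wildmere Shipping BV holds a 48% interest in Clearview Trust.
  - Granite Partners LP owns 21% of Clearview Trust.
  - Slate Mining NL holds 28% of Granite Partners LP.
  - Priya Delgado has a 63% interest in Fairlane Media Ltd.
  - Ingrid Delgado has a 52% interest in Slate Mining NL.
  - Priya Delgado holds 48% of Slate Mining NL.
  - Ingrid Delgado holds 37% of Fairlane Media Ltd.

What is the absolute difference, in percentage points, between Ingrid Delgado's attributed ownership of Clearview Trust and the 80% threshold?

55.4

By parent–child attribution (R1), Ingrid Delgado is treated as also owning Priya Delgado's interest in Slate Mining NL, giving 52% + 48% = 100%.
By parent–child attribution (R1), Ingrid Delgado is treated as also owning Priya Delgado's interest in Fairlane Media Ltd, giving 37% + 63% = 100%.
Chain via Slate Mining NL → Granite Partners LP (R3): 100% × 28% × 21% = 5.88% of Clearview Trust.
Chain via Fairlane Media Ltd → Wildmere Shipping BV (R3): 100% × 39% × 48% = 18.72% of Clearview Trust.
Aggregating (R2): 5.88% + 18.72% = 24.6%.
24.6% falls short of the 80% threshold by 55.4 percentage points.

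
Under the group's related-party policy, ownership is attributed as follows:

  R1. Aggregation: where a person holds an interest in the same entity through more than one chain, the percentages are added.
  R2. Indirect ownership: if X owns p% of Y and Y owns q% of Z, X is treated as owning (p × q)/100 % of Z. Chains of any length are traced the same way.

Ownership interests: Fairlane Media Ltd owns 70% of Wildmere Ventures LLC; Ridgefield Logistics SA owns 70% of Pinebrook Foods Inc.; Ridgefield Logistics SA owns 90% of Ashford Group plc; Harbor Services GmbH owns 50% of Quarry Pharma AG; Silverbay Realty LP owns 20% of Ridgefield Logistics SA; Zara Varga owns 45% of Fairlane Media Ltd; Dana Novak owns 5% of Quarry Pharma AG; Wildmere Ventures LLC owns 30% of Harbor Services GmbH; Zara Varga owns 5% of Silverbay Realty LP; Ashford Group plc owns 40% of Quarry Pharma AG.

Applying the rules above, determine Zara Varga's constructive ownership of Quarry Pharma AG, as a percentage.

5.085%

Chain via Silverbay Realty LP → Ridgefield Logistics SA → Ashford Group plc (R2): 5% × 20% × 90% × 40% = 0.36% of Quarry Pharma AG.
Chain via Fairlane Media Ltd → Wildmere Ventures LLC → Harbor Services GmbH (R2): 45% × 70% × 30% × 50% = 4.725% of Quarry Pharma AG.
Aggregating (R1): 0.36% + 4.725% = 5.085%.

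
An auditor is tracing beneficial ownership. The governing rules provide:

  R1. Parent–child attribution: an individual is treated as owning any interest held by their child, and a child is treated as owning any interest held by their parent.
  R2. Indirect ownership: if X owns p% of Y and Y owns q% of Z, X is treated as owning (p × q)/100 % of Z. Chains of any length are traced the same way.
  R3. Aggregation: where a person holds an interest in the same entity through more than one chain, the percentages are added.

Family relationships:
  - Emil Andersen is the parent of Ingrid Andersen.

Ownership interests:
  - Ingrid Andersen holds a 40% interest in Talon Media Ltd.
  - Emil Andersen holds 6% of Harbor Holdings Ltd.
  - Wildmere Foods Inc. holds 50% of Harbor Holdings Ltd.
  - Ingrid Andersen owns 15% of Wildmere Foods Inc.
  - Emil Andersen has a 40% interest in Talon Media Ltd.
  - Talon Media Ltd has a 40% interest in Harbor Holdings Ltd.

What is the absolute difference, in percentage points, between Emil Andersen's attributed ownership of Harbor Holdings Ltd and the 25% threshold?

By parent–child attribution (R1), Emil Andersen is treated as also owning Ingrid Andersen's interest in Talon Media Ltd, giving 40% + 40% = 80%.
By parent–child attribution (R1), Emil Andersen is treated as owning Ingrid Andersen's 15% interest in Wildmere Foods Inc.
Chain via Talon Media Ltd (R2): 80% × 40% = 32% of Harbor Holdings Ltd.
Direct interest in Harbor Holdings Ltd: 6%.
Chain via Wildmere Foods Inc. (R2): 15% × 50% = 7.5% of Harbor Holdings Ltd.
Aggregating (R3): 32% + 6% + 7.5% = 45.5%.
45.5% exceeds the 25% threshold by 20.5 percentage points.

20.5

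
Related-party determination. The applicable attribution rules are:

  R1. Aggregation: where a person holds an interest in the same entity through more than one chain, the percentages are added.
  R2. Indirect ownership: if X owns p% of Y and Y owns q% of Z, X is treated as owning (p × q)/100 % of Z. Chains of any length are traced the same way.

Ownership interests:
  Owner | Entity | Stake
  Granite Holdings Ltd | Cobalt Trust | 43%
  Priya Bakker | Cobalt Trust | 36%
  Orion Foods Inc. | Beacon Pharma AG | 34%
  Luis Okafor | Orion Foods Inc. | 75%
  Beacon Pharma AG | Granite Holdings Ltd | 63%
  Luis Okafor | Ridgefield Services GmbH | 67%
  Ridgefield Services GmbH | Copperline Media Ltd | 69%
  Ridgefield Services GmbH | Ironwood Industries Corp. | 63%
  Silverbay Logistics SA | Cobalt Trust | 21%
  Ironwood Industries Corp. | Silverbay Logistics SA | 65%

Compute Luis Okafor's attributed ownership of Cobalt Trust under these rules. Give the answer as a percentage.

Chain via Ridgefield Services GmbH → Ironwood Industries Corp. → Silverbay Logistics SA (R2): 67% × 63% × 65% × 21% = 5.761665% of Cobalt Trust.
Chain via Orion Foods Inc. → Beacon Pharma AG → Granite Holdings Ltd (R2): 75% × 34% × 63% × 43% = 6.90795% of Cobalt Trust.
Aggregating (R1): 5.761665% + 6.90795% = 12.669615%.

12.669615%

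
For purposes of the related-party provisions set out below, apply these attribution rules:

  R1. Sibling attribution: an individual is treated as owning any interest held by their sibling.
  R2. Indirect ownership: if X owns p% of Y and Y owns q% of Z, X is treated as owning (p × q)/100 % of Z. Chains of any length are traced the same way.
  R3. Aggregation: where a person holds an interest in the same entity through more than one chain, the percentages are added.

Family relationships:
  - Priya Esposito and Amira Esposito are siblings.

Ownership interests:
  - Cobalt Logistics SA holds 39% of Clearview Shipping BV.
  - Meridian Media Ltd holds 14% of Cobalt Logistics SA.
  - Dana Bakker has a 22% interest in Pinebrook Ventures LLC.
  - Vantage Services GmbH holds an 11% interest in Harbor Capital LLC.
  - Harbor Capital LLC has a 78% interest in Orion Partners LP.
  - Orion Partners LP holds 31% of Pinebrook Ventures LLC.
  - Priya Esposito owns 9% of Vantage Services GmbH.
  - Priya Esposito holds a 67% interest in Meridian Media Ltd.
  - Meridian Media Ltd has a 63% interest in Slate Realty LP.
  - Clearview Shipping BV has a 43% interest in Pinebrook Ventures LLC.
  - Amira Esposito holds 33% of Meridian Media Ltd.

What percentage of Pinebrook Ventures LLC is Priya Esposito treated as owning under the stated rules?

2.587182%

By sibling attribution (R1), Priya Esposito is treated as also owning Amira Esposito's interest in Meridian Media Ltd, giving 67% + 33% = 100%.
Chain via Meridian Media Ltd → Cobalt Logistics SA → Clearview Shipping BV (R2): 100% × 14% × 39% × 43% = 2.3478% of Pinebrook Ventures LLC.
Chain via Vantage Services GmbH → Harbor Capital LLC → Orion Partners LP (R2): 9% × 11% × 78% × 31% = 0.239382% of Pinebrook Ventures LLC.
Aggregating (R3): 2.3478% + 0.239382% = 2.587182%.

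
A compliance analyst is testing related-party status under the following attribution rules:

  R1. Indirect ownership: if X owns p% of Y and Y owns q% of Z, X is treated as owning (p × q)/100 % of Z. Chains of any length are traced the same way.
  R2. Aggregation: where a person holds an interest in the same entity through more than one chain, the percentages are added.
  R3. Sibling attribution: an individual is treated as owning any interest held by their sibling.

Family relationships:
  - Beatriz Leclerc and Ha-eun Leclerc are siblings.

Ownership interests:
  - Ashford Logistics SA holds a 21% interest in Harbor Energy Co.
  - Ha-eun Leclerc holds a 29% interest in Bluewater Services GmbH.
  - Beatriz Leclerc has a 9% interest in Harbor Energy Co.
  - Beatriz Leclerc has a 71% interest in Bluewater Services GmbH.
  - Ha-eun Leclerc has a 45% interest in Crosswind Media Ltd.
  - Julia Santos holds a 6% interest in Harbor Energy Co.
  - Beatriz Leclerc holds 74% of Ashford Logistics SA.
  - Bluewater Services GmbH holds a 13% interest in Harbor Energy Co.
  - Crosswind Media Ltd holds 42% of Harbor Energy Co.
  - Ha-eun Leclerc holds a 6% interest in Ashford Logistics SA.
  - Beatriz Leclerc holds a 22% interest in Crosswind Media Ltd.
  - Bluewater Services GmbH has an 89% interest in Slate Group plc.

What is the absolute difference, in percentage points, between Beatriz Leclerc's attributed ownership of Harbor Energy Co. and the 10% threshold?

By sibling attribution (R3), Beatriz Leclerc is treated as also owning Ha-eun Leclerc's interest in Ashford Logistics SA, giving 74% + 6% = 80%.
By sibling attribution (R3), Beatriz Leclerc is treated as also owning Ha-eun Leclerc's interest in Crosswind Media Ltd, giving 22% + 45% = 67%.
By sibling attribution (R3), Beatriz Leclerc is treated as also owning Ha-eun Leclerc's interest in Bluewater Services GmbH, giving 71% + 29% = 100%.
Chain via Ashford Logistics SA (R1): 80% × 21% = 16.8% of Harbor Energy Co.
Chain via Crosswind Media Ltd (R1): 67% × 42% = 28.14% of Harbor Energy Co.
Chain via Bluewater Services GmbH (R1): 100% × 13% = 13% of Harbor Energy Co.
Direct interest in Harbor Energy Co: 9%.
Aggregating (R2): 16.8% + 28.14% + 13% + 9% = 66.94%.
66.94% exceeds the 10% threshold by 56.94 percentage points.

56.94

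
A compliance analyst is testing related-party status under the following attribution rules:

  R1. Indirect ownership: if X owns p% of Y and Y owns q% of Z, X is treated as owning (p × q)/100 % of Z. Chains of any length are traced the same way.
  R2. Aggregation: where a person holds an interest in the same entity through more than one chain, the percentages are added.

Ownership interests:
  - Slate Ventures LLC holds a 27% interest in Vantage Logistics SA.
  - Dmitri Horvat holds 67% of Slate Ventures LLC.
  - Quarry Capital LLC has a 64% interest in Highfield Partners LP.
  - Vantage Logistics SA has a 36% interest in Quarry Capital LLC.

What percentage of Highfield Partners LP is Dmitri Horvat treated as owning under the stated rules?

Chain via Slate Ventures LLC → Vantage Logistics SA → Quarry Capital LLC (R1): 67% × 27% × 36% × 64% = 4.167936% of Highfield Partners LP.

4.167936%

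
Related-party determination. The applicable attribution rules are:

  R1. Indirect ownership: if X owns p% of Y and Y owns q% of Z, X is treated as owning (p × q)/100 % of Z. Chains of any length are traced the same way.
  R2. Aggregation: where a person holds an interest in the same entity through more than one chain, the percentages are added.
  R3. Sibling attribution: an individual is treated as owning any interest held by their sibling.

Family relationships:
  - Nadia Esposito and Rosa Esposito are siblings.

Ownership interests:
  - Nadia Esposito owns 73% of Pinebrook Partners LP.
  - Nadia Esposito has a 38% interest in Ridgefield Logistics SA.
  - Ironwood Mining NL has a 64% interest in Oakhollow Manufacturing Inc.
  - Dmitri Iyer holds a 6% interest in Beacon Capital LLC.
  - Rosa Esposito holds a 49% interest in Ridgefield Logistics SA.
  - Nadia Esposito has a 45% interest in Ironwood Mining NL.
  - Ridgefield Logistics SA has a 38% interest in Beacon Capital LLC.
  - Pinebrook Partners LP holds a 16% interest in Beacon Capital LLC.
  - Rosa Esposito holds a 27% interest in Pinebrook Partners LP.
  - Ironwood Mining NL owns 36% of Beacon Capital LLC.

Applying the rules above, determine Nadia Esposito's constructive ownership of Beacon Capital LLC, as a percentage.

By sibling attribution (R3), Nadia Esposito is treated as also owning Rosa Esposito's interest in Pinebrook Partners LP, giving 73% + 27% = 100%.
By sibling attribution (R3), Nadia Esposito is treated as also owning Rosa Esposito's interest in Ridgefield Logistics SA, giving 38% + 49% = 87%.
Chain via Pinebrook Partners LP (R1): 100% × 16% = 16% of Beacon Capital LLC.
Chain via Ridgefield Logistics SA (R1): 87% × 38% = 33.06% of Beacon Capital LLC.
Chain via Ironwood Mining NL (R1): 45% × 36% = 16.2% of Beacon Capital LLC.
Aggregating (R2): 16% + 33.06% + 16.2% = 65.26%.

65.26%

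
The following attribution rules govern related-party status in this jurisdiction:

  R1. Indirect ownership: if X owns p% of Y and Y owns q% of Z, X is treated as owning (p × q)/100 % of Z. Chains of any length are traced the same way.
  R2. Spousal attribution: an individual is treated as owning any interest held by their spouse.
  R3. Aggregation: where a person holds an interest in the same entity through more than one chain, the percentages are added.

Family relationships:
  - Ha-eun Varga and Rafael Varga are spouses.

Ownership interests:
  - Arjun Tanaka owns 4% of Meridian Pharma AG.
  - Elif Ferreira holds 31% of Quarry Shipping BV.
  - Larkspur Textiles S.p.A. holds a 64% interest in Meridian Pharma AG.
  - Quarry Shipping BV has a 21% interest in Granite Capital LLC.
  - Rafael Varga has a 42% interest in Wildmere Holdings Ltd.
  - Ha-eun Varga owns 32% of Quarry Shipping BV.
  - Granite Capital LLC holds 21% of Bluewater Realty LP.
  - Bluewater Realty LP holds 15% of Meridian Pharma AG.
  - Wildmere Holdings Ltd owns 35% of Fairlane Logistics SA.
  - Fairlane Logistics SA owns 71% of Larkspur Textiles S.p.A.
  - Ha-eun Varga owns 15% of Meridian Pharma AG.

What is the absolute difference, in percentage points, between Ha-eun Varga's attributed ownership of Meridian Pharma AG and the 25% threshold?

By spousal attribution (R2), Ha-eun Varga is treated as owning Rafael Varga's 42% interest in Wildmere Holdings Ltd.
Chain via Quarry Shipping BV → Granite Capital LLC → Bluewater Realty LP (R1): 32% × 21% × 21% × 15% = 0.21168% of Meridian Pharma AG.
Direct interest in Meridian Pharma AG: 15%.
Chain via Wildmere Holdings Ltd → Fairlane Logistics SA → Larkspur Textiles S.p.A. (R1): 42% × 35% × 71% × 64% = 6.67968% of Meridian Pharma AG.
Aggregating (R3): 0.21168% + 15% + 6.67968% = 21.89136%.
21.89136% falls short of the 25% threshold by 3.10864 percentage points.

3.10864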